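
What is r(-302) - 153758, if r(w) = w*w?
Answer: -62554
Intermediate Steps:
r(w) = w²
r(-302) - 153758 = (-302)² - 153758 = 91204 - 153758 = -62554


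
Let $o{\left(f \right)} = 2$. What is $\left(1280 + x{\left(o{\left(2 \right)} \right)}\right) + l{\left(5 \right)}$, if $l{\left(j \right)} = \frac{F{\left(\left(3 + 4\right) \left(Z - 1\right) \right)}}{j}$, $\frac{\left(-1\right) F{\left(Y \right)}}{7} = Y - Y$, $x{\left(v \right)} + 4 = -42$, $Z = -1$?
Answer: $1234$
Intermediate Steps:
$x{\left(v \right)} = -46$ ($x{\left(v \right)} = -4 - 42 = -46$)
$F{\left(Y \right)} = 0$ ($F{\left(Y \right)} = - 7 \left(Y - Y\right) = \left(-7\right) 0 = 0$)
$l{\left(j \right)} = 0$ ($l{\left(j \right)} = \frac{0}{j} = 0$)
$\left(1280 + x{\left(o{\left(2 \right)} \right)}\right) + l{\left(5 \right)} = \left(1280 - 46\right) + 0 = 1234 + 0 = 1234$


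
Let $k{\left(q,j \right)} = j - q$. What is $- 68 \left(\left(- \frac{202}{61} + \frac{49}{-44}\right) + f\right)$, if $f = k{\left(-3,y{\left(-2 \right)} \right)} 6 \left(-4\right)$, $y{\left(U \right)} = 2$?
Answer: $\frac{5677269}{671} \approx 8460.9$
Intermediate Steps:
$f = -120$ ($f = \left(2 - -3\right) 6 \left(-4\right) = \left(2 + 3\right) 6 \left(-4\right) = 5 \cdot 6 \left(-4\right) = 30 \left(-4\right) = -120$)
$- 68 \left(\left(- \frac{202}{61} + \frac{49}{-44}\right) + f\right) = - 68 \left(\left(- \frac{202}{61} + \frac{49}{-44}\right) - 120\right) = - 68 \left(\left(\left(-202\right) \frac{1}{61} + 49 \left(- \frac{1}{44}\right)\right) - 120\right) = - 68 \left(\left(- \frac{202}{61} - \frac{49}{44}\right) - 120\right) = - 68 \left(- \frac{11877}{2684} - 120\right) = \left(-68\right) \left(- \frac{333957}{2684}\right) = \frac{5677269}{671}$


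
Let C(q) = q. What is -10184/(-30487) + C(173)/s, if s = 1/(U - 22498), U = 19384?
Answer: -16424007430/30487 ≈ -5.3872e+5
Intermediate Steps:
s = -1/3114 (s = 1/(19384 - 22498) = 1/(-3114) = -1/3114 ≈ -0.00032113)
-10184/(-30487) + C(173)/s = -10184/(-30487) + 173/(-1/3114) = -10184*(-1/30487) + 173*(-3114) = 10184/30487 - 538722 = -16424007430/30487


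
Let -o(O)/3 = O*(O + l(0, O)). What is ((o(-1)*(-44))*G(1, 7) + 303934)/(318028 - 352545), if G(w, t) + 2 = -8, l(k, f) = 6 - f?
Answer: -311854/34517 ≈ -9.0348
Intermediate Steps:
G(w, t) = -10 (G(w, t) = -2 - 8 = -10)
o(O) = -18*O (o(O) = -3*O*(O + (6 - O)) = -3*O*6 = -18*O)
((o(-1)*(-44))*G(1, 7) + 303934)/(318028 - 352545) = ((-18*(-1)*(-44))*(-10) + 303934)/(318028 - 352545) = ((18*(-44))*(-10) + 303934)/(-34517) = (-792*(-10) + 303934)*(-1/34517) = (7920 + 303934)*(-1/34517) = 311854*(-1/34517) = -311854/34517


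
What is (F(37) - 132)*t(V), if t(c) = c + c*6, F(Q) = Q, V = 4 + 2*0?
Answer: -2660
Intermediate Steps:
V = 4 (V = 4 + 0 = 4)
t(c) = 7*c (t(c) = c + 6*c = 7*c)
(F(37) - 132)*t(V) = (37 - 132)*(7*4) = -95*28 = -2660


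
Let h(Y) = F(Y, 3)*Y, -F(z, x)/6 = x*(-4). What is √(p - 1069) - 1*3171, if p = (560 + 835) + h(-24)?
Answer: -3171 + I*√1402 ≈ -3171.0 + 37.443*I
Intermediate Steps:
F(z, x) = 24*x (F(z, x) = -6*x*(-4) = -(-24)*x = 24*x)
h(Y) = 72*Y (h(Y) = (24*3)*Y = 72*Y)
p = -333 (p = (560 + 835) + 72*(-24) = 1395 - 1728 = -333)
√(p - 1069) - 1*3171 = √(-333 - 1069) - 1*3171 = √(-1402) - 3171 = I*√1402 - 3171 = -3171 + I*√1402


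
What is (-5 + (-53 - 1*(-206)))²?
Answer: 21904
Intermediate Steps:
(-5 + (-53 - 1*(-206)))² = (-5 + (-53 + 206))² = (-5 + 153)² = 148² = 21904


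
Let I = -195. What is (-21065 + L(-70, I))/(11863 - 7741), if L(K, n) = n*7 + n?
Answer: -22625/4122 ≈ -5.4888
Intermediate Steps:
L(K, n) = 8*n (L(K, n) = 7*n + n = 8*n)
(-21065 + L(-70, I))/(11863 - 7741) = (-21065 + 8*(-195))/(11863 - 7741) = (-21065 - 1560)/4122 = -22625*1/4122 = -22625/4122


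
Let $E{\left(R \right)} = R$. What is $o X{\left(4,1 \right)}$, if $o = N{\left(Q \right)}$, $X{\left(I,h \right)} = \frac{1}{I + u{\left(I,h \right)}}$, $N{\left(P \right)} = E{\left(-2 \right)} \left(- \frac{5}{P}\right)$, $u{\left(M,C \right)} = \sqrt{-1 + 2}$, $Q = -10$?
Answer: $- \frac{1}{5} \approx -0.2$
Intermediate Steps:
$u{\left(M,C \right)} = 1$ ($u{\left(M,C \right)} = \sqrt{1} = 1$)
$N{\left(P \right)} = \frac{10}{P}$ ($N{\left(P \right)} = - 2 \left(- \frac{5}{P}\right) = \frac{10}{P}$)
$X{\left(I,h \right)} = \frac{1}{1 + I}$ ($X{\left(I,h \right)} = \frac{1}{I + 1} = \frac{1}{1 + I}$)
$o = -1$ ($o = \frac{10}{-10} = 10 \left(- \frac{1}{10}\right) = -1$)
$o X{\left(4,1 \right)} = - \frac{1}{1 + 4} = - \frac{1}{5}$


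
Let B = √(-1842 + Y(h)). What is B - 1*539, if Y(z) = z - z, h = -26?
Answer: -539 + I*√1842 ≈ -539.0 + 42.919*I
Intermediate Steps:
Y(z) = 0
B = I*√1842 (B = √(-1842 + 0) = √(-1842) = I*√1842 ≈ 42.919*I)
B - 1*539 = I*√1842 - 1*539 = I*√1842 - 539 = -539 + I*√1842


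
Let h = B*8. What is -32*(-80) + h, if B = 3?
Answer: 2584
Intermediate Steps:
h = 24 (h = 3*8 = 24)
-32*(-80) + h = -32*(-80) + 24 = 2560 + 24 = 2584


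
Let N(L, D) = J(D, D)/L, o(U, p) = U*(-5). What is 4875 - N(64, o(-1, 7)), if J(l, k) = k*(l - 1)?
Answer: 77995/16 ≈ 4874.7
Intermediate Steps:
o(U, p) = -5*U
J(l, k) = k*(-1 + l)
N(L, D) = D*(-1 + D)/L (N(L, D) = (D*(-1 + D))/L = D*(-1 + D)/L)
4875 - N(64, o(-1, 7)) = 4875 - (-5*(-1))*(-1 - 5*(-1))/64 = 4875 - 5*(-1 + 5)/64 = 4875 - 5*4/64 = 4875 - 1*5/16 = 4875 - 5/16 = 77995/16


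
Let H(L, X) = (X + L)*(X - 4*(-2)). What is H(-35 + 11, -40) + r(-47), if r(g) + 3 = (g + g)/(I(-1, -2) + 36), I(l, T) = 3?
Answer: 79661/39 ≈ 2042.6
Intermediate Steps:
H(L, X) = (8 + X)*(L + X) (H(L, X) = (L + X)*(X + 8) = (L + X)*(8 + X) = (8 + X)*(L + X))
r(g) = -3 + 2*g/39 (r(g) = -3 + (g + g)/(3 + 36) = -3 + (2*g)/39 = -3 + (2*g)*(1/39) = -3 + 2*g/39)
H(-35 + 11, -40) + r(-47) = ((-40)**2 + 8*(-35 + 11) + 8*(-40) + (-35 + 11)*(-40)) + (-3 + (2/39)*(-47)) = (1600 + 8*(-24) - 320 - 24*(-40)) + (-3 - 94/39) = (1600 - 192 - 320 + 960) - 211/39 = 2048 - 211/39 = 79661/39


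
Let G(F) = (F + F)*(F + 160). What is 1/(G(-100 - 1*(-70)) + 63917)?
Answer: 1/56117 ≈ 1.7820e-5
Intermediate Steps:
G(F) = 2*F*(160 + F) (G(F) = (2*F)*(160 + F) = 2*F*(160 + F))
1/(G(-100 - 1*(-70)) + 63917) = 1/(2*(-100 - 1*(-70))*(160 + (-100 - 1*(-70))) + 63917) = 1/(2*(-100 + 70)*(160 + (-100 + 70)) + 63917) = 1/(2*(-30)*(160 - 30) + 63917) = 1/(2*(-30)*130 + 63917) = 1/(-7800 + 63917) = 1/56117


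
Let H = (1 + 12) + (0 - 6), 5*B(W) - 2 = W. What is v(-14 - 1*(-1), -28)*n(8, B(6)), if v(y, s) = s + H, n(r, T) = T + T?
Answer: -336/5 ≈ -67.200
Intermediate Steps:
B(W) = ⅖ + W/5
n(r, T) = 2*T
H = 7 (H = 13 - 6 = 7)
v(y, s) = 7 + s (v(y, s) = s + 7 = 7 + s)
v(-14 - 1*(-1), -28)*n(8, B(6)) = (7 - 28)*(2*(⅖ + (⅕)*6)) = -42*(⅖ + 6/5) = -42*8/5 = -21*16/5 = -336/5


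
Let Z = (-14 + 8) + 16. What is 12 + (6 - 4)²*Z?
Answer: 52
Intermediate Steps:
Z = 10 (Z = -6 + 16 = 10)
12 + (6 - 4)²*Z = 12 + (6 - 4)²*10 = 12 + 2²*10 = 12 + 4*10 = 12 + 40 = 52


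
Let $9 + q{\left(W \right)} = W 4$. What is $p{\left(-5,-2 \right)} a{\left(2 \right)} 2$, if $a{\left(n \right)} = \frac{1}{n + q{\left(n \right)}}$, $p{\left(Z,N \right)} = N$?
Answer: $-4$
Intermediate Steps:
$q{\left(W \right)} = -9 + 4 W$ ($q{\left(W \right)} = -9 + W 4 = -9 + 4 W$)
$a{\left(n \right)} = \frac{1}{-9 + 5 n}$ ($a{\left(n \right)} = \frac{1}{n + \left(-9 + 4 n\right)} = \frac{1}{-9 + 5 n}$)
$p{\left(-5,-2 \right)} a{\left(2 \right)} 2 = - \frac{2}{-9 + 5 \cdot 2} \cdot 2 = - \frac{2}{-9 + 10} \cdot 2 = - \frac{2}{1} \cdot 2 = \left(-2\right) 1 \cdot 2 = \left(-2\right) 2 = -4$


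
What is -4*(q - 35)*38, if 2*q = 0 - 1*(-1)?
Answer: 5244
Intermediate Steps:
q = ½ (q = (0 - 1*(-1))/2 = (0 + 1)/2 = (½)*1 = ½ ≈ 0.50000)
-4*(q - 35)*38 = -4*(½ - 35)*38 = -(-138)*38 = -4*(-1311) = 5244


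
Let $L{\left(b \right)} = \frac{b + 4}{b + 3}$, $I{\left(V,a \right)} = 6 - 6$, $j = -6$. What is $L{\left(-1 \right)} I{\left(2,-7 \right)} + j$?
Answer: $-6$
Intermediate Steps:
$I{\left(V,a \right)} = 0$ ($I{\left(V,a \right)} = 6 - 6 = 0$)
$L{\left(b \right)} = \frac{4 + b}{3 + b}$
$L{\left(-1 \right)} I{\left(2,-7 \right)} + j = \frac{4 - 1}{3 - 1} \cdot 0 - 6 = \frac{1}{2} \cdot 3 \cdot 0 - 6 = \frac{3}{2} \cdot 0 - 6 = 0 - 6 = -6$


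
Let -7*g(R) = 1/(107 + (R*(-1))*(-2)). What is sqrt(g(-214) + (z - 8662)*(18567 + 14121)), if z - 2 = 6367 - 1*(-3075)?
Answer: sqrt(129062848844391)/2247 ≈ 5055.9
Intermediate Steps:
g(R) = -1/(7*(107 + 2*R)) (g(R) = -1/(7*(107 + (R*(-1))*(-2))) = -1/(7*(107 - R*(-2))) = -1/(7*(107 + 2*R)))
z = 9444 (z = 2 + (6367 - 1*(-3075)) = 2 + (6367 + 3075) = 2 + 9442 = 9444)
sqrt(g(-214) + (z - 8662)*(18567 + 14121)) = sqrt(-1/(749 + 14*(-214)) + (9444 - 8662)*(18567 + 14121)) = sqrt(-1/(749 - 2996) + 782*32688) = sqrt(-1/(-2247) + 25562016) = sqrt(-1*(-1/2247) + 25562016) = sqrt(1/2247 + 25562016) = sqrt(57437849953/2247) = sqrt(129062848844391)/2247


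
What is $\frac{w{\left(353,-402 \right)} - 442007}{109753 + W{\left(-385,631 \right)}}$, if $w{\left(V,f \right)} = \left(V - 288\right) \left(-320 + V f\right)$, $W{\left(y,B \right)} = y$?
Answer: $- \frac{3228899}{36456} \approx -88.57$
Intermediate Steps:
$w{\left(V,f \right)} = \left(-320 + V f\right) \left(-288 + V\right)$ ($w{\left(V,f \right)} = \left(-288 + V\right) \left(-320 + V f\right) = \left(-320 + V f\right) \left(-288 + V\right)$)
$\frac{w{\left(353,-402 \right)} - 442007}{109753 + W{\left(-385,631 \right)}} = \frac{\left(92160 - 112960 - 402 \cdot 353^{2} - 101664 \left(-402\right)\right) - 442007}{109753 - 385} = \frac{\left(92160 - 112960 - 50092818 + 40868928\right) - 442007}{109368} = \left(\left(92160 - 112960 - 50092818 + 40868928\right) - 442007\right) \frac{1}{109368} = \left(-9244690 - 442007\right) \frac{1}{109368} = \left(-9686697\right) \frac{1}{109368} = - \frac{3228899}{36456}$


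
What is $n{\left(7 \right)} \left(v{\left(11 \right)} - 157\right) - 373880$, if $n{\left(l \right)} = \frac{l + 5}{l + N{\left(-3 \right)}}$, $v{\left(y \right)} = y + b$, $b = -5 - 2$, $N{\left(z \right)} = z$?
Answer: $-374339$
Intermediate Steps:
$b = -7$ ($b = -5 - 2 = -7$)
$v{\left(y \right)} = -7 + y$ ($v{\left(y \right)} = y - 7 = -7 + y$)
$n{\left(l \right)} = \frac{5 + l}{-3 + l}$ ($n{\left(l \right)} = \frac{l + 5}{l - 3} = \frac{5 + l}{-3 + l}$)
$n{\left(7 \right)} \left(v{\left(11 \right)} - 157\right) - 373880 = \frac{5 + 7}{-3 + 7} \left(\left(-7 + 11\right) - 157\right) - 373880 = \frac{1}{4} \cdot 12 \left(4 - 157\right) - 373880 = \frac{1}{4} \cdot 12 \left(-153\right) - 373880 = 3 \left(-153\right) - 373880 = -459 - 373880 = -374339$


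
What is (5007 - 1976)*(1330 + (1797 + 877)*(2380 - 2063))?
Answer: 2573282628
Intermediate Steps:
(5007 - 1976)*(1330 + (1797 + 877)*(2380 - 2063)) = 3031*(1330 + 2674*317) = 3031*(1330 + 847658) = 3031*848988 = 2573282628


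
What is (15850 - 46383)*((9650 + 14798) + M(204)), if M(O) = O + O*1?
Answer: -758928248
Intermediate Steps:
M(O) = 2*O (M(O) = O + O = 2*O)
(15850 - 46383)*((9650 + 14798) + M(204)) = (15850 - 46383)*((9650 + 14798) + 2*204) = -30533*(24448 + 408) = -30533*24856 = -758928248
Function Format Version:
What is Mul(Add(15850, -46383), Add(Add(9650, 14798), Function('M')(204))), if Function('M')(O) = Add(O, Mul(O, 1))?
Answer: -758928248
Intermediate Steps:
Function('M')(O) = Mul(2, O) (Function('M')(O) = Add(O, O) = Mul(2, O))
Mul(Add(15850, -46383), Add(Add(9650, 14798), Function('M')(204))) = Mul(Add(15850, -46383), Add(Add(9650, 14798), Mul(2, 204))) = Mul(-30533, Add(24448, 408)) = Mul(-30533, 24856) = -758928248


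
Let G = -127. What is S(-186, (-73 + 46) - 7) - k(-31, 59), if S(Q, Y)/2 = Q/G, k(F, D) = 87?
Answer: -10677/127 ≈ -84.071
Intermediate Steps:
S(Q, Y) = -2*Q/127 (S(Q, Y) = 2*(Q/(-127)) = 2*(Q*(-1/127)) = 2*(-Q/127) = -2*Q/127)
S(-186, (-73 + 46) - 7) - k(-31, 59) = -2/127*(-186) - 1*87 = 372/127 - 87 = -10677/127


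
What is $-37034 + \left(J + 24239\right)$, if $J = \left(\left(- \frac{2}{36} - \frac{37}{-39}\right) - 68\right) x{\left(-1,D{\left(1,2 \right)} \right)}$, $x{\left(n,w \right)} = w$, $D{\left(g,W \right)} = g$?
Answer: $- \frac{3009733}{234} \approx -12862.0$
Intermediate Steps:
$J = - \frac{15703}{234}$ ($J = \left(\left(- \frac{2}{36} - \frac{37}{-39}\right) - 68\right) 1 = \left(\left(\left(-2\right) \frac{1}{36} - - \frac{37}{39}\right) - 68\right) 1 = \left(\left(- \frac{1}{18} + \frac{37}{39}\right) - 68\right) 1 = \left(\frac{209}{234} - 68\right) 1 = \left(- \frac{15703}{234}\right) 1 = - \frac{15703}{234} \approx -67.107$)
$-37034 + \left(J + 24239\right) = -37034 + \left(- \frac{15703}{234} + 24239\right) = -37034 + \frac{5656223}{234} = - \frac{3009733}{234}$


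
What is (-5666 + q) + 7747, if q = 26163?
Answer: 28244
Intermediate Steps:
(-5666 + q) + 7747 = (-5666 + 26163) + 7747 = 20497 + 7747 = 28244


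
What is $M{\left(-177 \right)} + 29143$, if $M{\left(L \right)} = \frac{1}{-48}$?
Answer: $\frac{1398863}{48} \approx 29143.0$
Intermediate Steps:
$M{\left(L \right)} = - \frac{1}{48}$
$M{\left(-177 \right)} + 29143 = - \frac{1}{48} + 29143 = \frac{1398863}{48}$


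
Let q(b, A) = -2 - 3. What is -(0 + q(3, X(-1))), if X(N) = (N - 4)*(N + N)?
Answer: 5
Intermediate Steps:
X(N) = 2*N*(-4 + N) (X(N) = (-4 + N)*(2*N) = 2*N*(-4 + N))
q(b, A) = -5
-(0 + q(3, X(-1))) = -(0 - 5) = -1*(-5) = 5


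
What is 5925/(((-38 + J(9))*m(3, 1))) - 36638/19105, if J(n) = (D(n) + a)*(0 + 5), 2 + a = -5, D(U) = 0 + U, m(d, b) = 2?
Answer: -115248853/1069880 ≈ -107.72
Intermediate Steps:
D(U) = U
a = -7 (a = -2 - 5 = -7)
J(n) = -35 + 5*n (J(n) = (n - 7)*(0 + 5) = (-7 + n)*5 = -35 + 5*n)
5925/(((-38 + J(9))*m(3, 1))) - 36638/19105 = 5925/(((-38 + (-35 + 5*9))*2)) - 36638/19105 = 5925/(((-38 + (-35 + 45))*2)) - 36638*1/19105 = 5925/(((-38 + 10)*2)) - 36638/19105 = 5925/((-28*2)) - 36638/19105 = 5925/(-56) - 36638/19105 = 5925*(-1/56) - 36638/19105 = -5925/56 - 36638/19105 = -115248853/1069880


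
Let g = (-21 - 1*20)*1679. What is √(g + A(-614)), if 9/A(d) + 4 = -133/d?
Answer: I*√371490728929/2323 ≈ 262.38*I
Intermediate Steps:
A(d) = 9/(-4 - 133/d)
g = -68839 (g = (-21 - 20)*1679 = -41*1679 = -68839)
√(g + A(-614)) = √(-68839 - 9*(-614)/(133 + 4*(-614))) = √(-68839 - 9*(-614)/(133 - 2456)) = √(-68839 - 9*(-614)/(-2323)) = √(-68839 - 9*(-614)*(-1/2323)) = √(-68839 - 5526/2323) = √(-159918523/2323) = I*√371490728929/2323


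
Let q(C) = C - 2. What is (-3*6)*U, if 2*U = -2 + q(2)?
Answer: 18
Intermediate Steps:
q(C) = -2 + C
U = -1 (U = (-2 + (-2 + 2))/2 = (-2 + 0)/2 = (½)*(-2) = -1)
(-3*6)*U = -3*6*(-1) = -18*(-1) = 18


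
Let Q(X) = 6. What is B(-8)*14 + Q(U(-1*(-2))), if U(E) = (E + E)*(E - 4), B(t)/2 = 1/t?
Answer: 5/2 ≈ 2.5000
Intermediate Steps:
B(t) = 2/t
U(E) = 2*E*(-4 + E) (U(E) = (2*E)*(-4 + E) = 2*E*(-4 + E))
B(-8)*14 + Q(U(-1*(-2))) = (2/(-8))*14 + 6 = (2*(-⅛))*14 + 6 = -¼*14 + 6 = -7/2 + 6 = 5/2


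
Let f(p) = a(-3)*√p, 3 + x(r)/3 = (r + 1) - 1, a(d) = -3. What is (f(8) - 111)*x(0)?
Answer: 999 + 54*√2 ≈ 1075.4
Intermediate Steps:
x(r) = -9 + 3*r (x(r) = -9 + 3*((r + 1) - 1) = -9 + 3*((1 + r) - 1) = -9 + 3*r)
f(p) = -3*√p
(f(8) - 111)*x(0) = (-6*√2 - 111)*(-9 + 3*0) = (-6*√2 - 111)*(-9 + 0) = (-6*√2 - 111)*(-9) = (-111 - 6*√2)*(-9) = 999 + 54*√2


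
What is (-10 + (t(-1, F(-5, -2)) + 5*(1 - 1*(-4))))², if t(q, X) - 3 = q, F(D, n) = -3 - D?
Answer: 289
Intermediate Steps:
t(q, X) = 3 + q
(-10 + (t(-1, F(-5, -2)) + 5*(1 - 1*(-4))))² = (-10 + ((3 - 1) + 5*(1 - 1*(-4))))² = (-10 + (2 + 5*(1 + 4)))² = (-10 + (2 + 5*5))² = (-10 + (2 + 25))² = (-10 + 27)² = 17² = 289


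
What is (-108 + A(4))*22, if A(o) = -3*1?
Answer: -2442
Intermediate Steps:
A(o) = -3
(-108 + A(4))*22 = (-108 - 3)*22 = -111*22 = -2442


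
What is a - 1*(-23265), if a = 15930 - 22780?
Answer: 16415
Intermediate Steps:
a = -6850
a - 1*(-23265) = -6850 - 1*(-23265) = -6850 + 23265 = 16415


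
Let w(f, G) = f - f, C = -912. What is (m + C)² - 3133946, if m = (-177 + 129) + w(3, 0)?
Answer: -2212346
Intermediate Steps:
w(f, G) = 0
m = -48 (m = (-177 + 129) + 0 = -48 + 0 = -48)
(m + C)² - 3133946 = (-48 - 912)² - 3133946 = (-960)² - 3133946 = 921600 - 3133946 = -2212346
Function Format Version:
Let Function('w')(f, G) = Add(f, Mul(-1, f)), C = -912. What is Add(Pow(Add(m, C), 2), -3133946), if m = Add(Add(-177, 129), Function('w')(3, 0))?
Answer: -2212346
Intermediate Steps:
Function('w')(f, G) = 0
m = -48 (m = Add(Add(-177, 129), 0) = Add(-48, 0) = -48)
Add(Pow(Add(m, C), 2), -3133946) = Add(Pow(Add(-48, -912), 2), -3133946) = Add(Pow(-960, 2), -3133946) = Add(921600, -3133946) = -2212346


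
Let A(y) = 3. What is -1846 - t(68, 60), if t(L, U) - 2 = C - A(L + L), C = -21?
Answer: -1824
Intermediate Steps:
t(L, U) = -22 (t(L, U) = 2 + (-21 - 1*3) = 2 + (-21 - 3) = 2 - 24 = -22)
-1846 - t(68, 60) = -1846 - 1*(-22) = -1846 + 22 = -1824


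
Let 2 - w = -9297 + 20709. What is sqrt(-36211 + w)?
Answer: I*sqrt(47621) ≈ 218.22*I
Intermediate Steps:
w = -11410 (w = 2 - (-9297 + 20709) = 2 - 1*11412 = 2 - 11412 = -11410)
sqrt(-36211 + w) = sqrt(-36211 - 11410) = sqrt(-47621) = I*sqrt(47621)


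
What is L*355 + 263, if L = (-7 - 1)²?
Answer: 22983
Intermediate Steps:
L = 64 (L = (-8)² = 64)
L*355 + 263 = 64*355 + 263 = 22720 + 263 = 22983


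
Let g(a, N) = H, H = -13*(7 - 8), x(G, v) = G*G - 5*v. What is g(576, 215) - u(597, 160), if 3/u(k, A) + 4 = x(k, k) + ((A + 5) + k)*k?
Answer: 10508339/808334 ≈ 13.000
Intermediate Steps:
x(G, v) = G² - 5*v
H = 13 (H = -13*(-1) = 13)
g(a, N) = 13
u(k, A) = 3/(-4 + k² - 5*k + k*(5 + A + k)) (u(k, A) = 3/(-4 + ((k² - 5*k) + ((A + 5) + k)*k)) = 3/(-4 + ((k² - 5*k) + ((5 + A) + k)*k)) = 3/(-4 + ((k² - 5*k) + (5 + A + k)*k)) = 3/(-4 + ((k² - 5*k) + k*(5 + A + k))) = 3/(-4 + (k² - 5*k + k*(5 + A + k))) = 3/(-4 + k² - 5*k + k*(5 + A + k)))
g(576, 215) - u(597, 160) = 13 - 3/(-4 + 2*597² + 160*597) = 13 - 3/(-4 + 2*356409 + 95520) = 13 - 3/(-4 + 712818 + 95520) = 13 - 3/808334 = 10508339/808334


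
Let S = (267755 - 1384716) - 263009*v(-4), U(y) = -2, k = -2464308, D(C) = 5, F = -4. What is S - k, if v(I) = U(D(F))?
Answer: 1873365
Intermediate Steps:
v(I) = -2
S = -590943 (S = (267755 - 1384716) - 263009*(-2) = -1116961 + 526018 = -590943)
S - k = -590943 - 1*(-2464308) = -590943 + 2464308 = 1873365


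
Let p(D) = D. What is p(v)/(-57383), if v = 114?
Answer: -114/57383 ≈ -0.0019867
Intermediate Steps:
p(v)/(-57383) = 114/(-57383) = 114*(-1/57383) = -114/57383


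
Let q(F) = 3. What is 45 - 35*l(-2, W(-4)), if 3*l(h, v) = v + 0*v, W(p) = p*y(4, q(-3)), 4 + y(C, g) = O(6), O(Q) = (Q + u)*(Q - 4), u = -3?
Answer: 415/3 ≈ 138.33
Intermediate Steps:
O(Q) = (-4 + Q)*(-3 + Q) (O(Q) = (Q - 3)*(Q - 4) = (-3 + Q)*(-4 + Q) = (-4 + Q)*(-3 + Q))
y(C, g) = 2 (y(C, g) = -4 + (12 + 6² - 7*6) = -4 + (12 + 36 - 42) = -4 + 6 = 2)
W(p) = 2*p (W(p) = p*2 = 2*p)
l(h, v) = v/3 (l(h, v) = (v + 0*v)/3 = (v + 0)/3 = v/3)
45 - 35*l(-2, W(-4)) = 45 - 35*2*(-4)/3 = 45 - 35*(-8)/3 = 45 - 35*(-8/3) = 45 + 280/3 = 415/3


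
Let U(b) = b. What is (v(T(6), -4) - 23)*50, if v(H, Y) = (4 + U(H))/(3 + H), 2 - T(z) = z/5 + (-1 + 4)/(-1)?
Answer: -18575/17 ≈ -1092.6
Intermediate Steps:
T(z) = 5 - z/5 (T(z) = 2 - (z/5 + (-1 + 4)/(-1)) = 2 - (z*(⅕) + 3*(-1)) = 2 - (z/5 - 3) = 2 - (-3 + z/5) = 2 + (3 - z/5) = 5 - z/5)
v(H, Y) = (4 + H)/(3 + H)
(v(T(6), -4) - 23)*50 = ((4 + (5 - ⅕*6))/(3 + (5 - ⅕*6)) - 23)*50 = ((4 + (5 - 6/5))/(3 + (5 - 6/5)) - 23)*50 = ((4 + 19/5)/(3 + 19/5) - 23)*50 = ((39/5)/(34/5) - 23)*50 = ((5/34)*(39/5) - 23)*50 = (39/34 - 23)*50 = -743/34*50 = -18575/17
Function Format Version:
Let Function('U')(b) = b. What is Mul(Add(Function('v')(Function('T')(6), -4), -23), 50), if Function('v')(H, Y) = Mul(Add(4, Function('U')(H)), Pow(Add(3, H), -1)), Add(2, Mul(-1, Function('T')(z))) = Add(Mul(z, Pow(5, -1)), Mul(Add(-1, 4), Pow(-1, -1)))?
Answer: Rational(-18575, 17) ≈ -1092.6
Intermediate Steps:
Function('T')(z) = Add(5, Mul(Rational(-1, 5), z)) (Function('T')(z) = Add(2, Mul(-1, Add(Mul(z, Pow(5, -1)), Mul(Add(-1, 4), Pow(-1, -1))))) = Add(2, Mul(-1, Add(Mul(z, Rational(1, 5)), Mul(3, -1)))) = Add(2, Mul(-1, Add(Mul(Rational(1, 5), z), -3))) = Add(2, Mul(-1, Add(-3, Mul(Rational(1, 5), z)))) = Add(2, Add(3, Mul(Rational(-1, 5), z))) = Add(5, Mul(Rational(-1, 5), z)))
Function('v')(H, Y) = Mul(Pow(Add(3, H), -1), Add(4, H)) (Function('v')(H, Y) = Mul(Add(4, H), Pow(Add(3, H), -1)) = Mul(Pow(Add(3, H), -1), Add(4, H)))
Mul(Add(Function('v')(Function('T')(6), -4), -23), 50) = Mul(Add(Mul(Pow(Add(3, Add(5, Mul(Rational(-1, 5), 6))), -1), Add(4, Add(5, Mul(Rational(-1, 5), 6)))), -23), 50) = Mul(Add(Mul(Pow(Add(3, Add(5, Rational(-6, 5))), -1), Add(4, Add(5, Rational(-6, 5)))), -23), 50) = Mul(Add(Mul(Pow(Add(3, Rational(19, 5)), -1), Add(4, Rational(19, 5))), -23), 50) = Mul(Add(Mul(Pow(Rational(34, 5), -1), Rational(39, 5)), -23), 50) = Mul(Add(Mul(Rational(5, 34), Rational(39, 5)), -23), 50) = Mul(Add(Rational(39, 34), -23), 50) = Mul(Rational(-743, 34), 50) = Rational(-18575, 17)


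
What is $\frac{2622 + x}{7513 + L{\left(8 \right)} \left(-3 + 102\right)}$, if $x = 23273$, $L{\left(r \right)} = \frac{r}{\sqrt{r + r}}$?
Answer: $\frac{25895}{7711} \approx 3.3582$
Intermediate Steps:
$L{\left(r \right)} = \frac{\sqrt{2} \sqrt{r}}{2}$ ($L{\left(r \right)} = \frac{r}{\sqrt{2 r}} = \frac{r}{\sqrt{2} \sqrt{r}} = r \frac{\sqrt{2}}{2 \sqrt{r}} = \frac{\sqrt{2} \sqrt{r}}{2}$)
$\frac{2622 + x}{7513 + L{\left(8 \right)} \left(-3 + 102\right)} = \frac{2622 + 23273}{7513 + \frac{\sqrt{2} \sqrt{8}}{2} \left(-3 + 102\right)} = \frac{25895}{7513 + \frac{\sqrt{2} \cdot 2 \sqrt{2}}{2} \cdot 99} = \frac{25895}{7513 + 2 \cdot 99} = \frac{25895}{7513 + 198} = \frac{25895}{7711}$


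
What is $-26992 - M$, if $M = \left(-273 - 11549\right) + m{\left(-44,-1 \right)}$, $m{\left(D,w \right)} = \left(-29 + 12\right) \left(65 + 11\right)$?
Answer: $-13878$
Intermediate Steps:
$m{\left(D,w \right)} = -1292$ ($m{\left(D,w \right)} = \left(-17\right) 76 = -1292$)
$M = -13114$ ($M = \left(-273 - 11549\right) - 1292 = -11822 - 1292 = -13114$)
$-26992 - M = -26992 - -13114 = -26992 + 13114 = -13878$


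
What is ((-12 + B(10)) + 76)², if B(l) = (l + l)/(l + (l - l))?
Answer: 4356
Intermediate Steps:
B(l) = 2 (B(l) = (2*l)/(l + 0) = (2*l)/l = 2)
((-12 + B(10)) + 76)² = ((-12 + 2) + 76)² = (-10 + 76)² = 66² = 4356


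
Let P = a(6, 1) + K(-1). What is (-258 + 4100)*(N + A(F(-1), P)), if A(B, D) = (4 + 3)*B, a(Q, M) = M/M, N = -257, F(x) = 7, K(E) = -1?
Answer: -799136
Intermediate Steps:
a(Q, M) = 1
P = 0 (P = 1 - 1 = 0)
A(B, D) = 7*B
(-258 + 4100)*(N + A(F(-1), P)) = (-258 + 4100)*(-257 + 7*7) = 3842*(-257 + 49) = 3842*(-208) = -799136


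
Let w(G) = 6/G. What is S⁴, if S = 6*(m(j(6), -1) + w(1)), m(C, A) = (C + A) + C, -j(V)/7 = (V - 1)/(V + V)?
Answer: 625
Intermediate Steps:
j(V) = -7*(-1 + V)/(2*V) (j(V) = -7*(V - 1)/(V + V) = -7*(-1 + V)/(2*V))
m(C, A) = A + 2*C (m(C, A) = (A + C) + C = A + 2*C)
S = -5 (S = 6*((-1 + 2*((7/2)*(1 - 1*6)/6)) + 6/1) = 6*((-1 + 2*((7/2)*(⅙)*(1 - 6))) + 6*1) = 6*((-1 + 2*((7/2)*(⅙)*(-5))) + 6) = 6*((-1 + 2*(-35/12)) + 6) = 6*((-1 - 35/6) + 6) = 6*(-41/6 + 6) = 6*(-⅚) = -5)
S⁴ = (-5)⁴ = 625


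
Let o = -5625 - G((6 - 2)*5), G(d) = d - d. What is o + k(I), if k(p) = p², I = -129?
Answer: 11016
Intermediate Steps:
G(d) = 0
o = -5625 (o = -5625 - 1*0 = -5625 + 0 = -5625)
o + k(I) = -5625 + (-129)² = -5625 + 16641 = 11016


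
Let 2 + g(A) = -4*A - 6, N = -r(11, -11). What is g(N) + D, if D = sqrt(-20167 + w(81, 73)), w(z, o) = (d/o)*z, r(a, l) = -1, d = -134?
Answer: -12 + I*sqrt(108262285)/73 ≈ -12.0 + 142.53*I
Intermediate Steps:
w(z, o) = -134*z/o (w(z, o) = (-134/o)*z = -134*z/o)
N = 1 (N = -1*(-1) = 1)
g(A) = -8 - 4*A (g(A) = -2 + (-4*A - 6) = -2 + (-6 - 4*A) = -8 - 4*A)
D = I*sqrt(108262285)/73 (D = sqrt(-20167 - 134*81/73) = sqrt(-20167 - 134*81*1/73) = sqrt(-20167 - 10854/73) = sqrt(-1483045/73) = I*sqrt(108262285)/73 ≈ 142.53*I)
g(N) + D = (-8 - 4*1) + I*sqrt(108262285)/73 = (-8 - 4) + I*sqrt(108262285)/73 = -12 + I*sqrt(108262285)/73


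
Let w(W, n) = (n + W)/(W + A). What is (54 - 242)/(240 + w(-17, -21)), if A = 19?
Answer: -188/221 ≈ -0.85068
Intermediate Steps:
w(W, n) = (W + n)/(19 + W) (w(W, n) = (n + W)/(W + 19) = (W + n)/(19 + W))
(54 - 242)/(240 + w(-17, -21)) = (54 - 242)/(240 + (-17 - 21)/(19 - 17)) = -188/(240 - 38/2) = -188/(240 + (½)*(-38)) = -188/(240 - 19) = -188/221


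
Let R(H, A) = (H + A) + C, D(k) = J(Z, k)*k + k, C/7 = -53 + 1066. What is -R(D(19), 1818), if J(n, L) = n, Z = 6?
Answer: -9042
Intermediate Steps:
C = 7091 (C = 7*(-53 + 1066) = 7*1013 = 7091)
D(k) = 7*k (D(k) = 6*k + k = 7*k)
R(H, A) = 7091 + A + H (R(H, A) = (H + A) + 7091 = (A + H) + 7091 = 7091 + A + H)
-R(D(19), 1818) = -(7091 + 1818 + 7*19) = -(7091 + 1818 + 133) = -1*9042 = -9042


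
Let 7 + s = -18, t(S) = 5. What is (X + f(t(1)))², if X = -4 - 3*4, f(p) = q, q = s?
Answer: 1681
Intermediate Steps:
s = -25 (s = -7 - 18 = -25)
q = -25
f(p) = -25
X = -16 (X = -4 - 12 = -16)
(X + f(t(1)))² = (-16 - 25)² = (-41)² = 1681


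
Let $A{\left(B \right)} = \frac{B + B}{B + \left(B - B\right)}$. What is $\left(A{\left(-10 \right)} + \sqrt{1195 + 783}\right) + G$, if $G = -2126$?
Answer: $-2124 + \sqrt{1978} \approx -2079.5$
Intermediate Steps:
$A{\left(B \right)} = 2$ ($A{\left(B \right)} = \frac{2 B}{B + 0} = \frac{2 B}{B} = 2$)
$\left(A{\left(-10 \right)} + \sqrt{1195 + 783}\right) + G = \left(2 + \sqrt{1195 + 783}\right) - 2126 = \left(2 + \sqrt{1978}\right) - 2126 = -2124 + \sqrt{1978}$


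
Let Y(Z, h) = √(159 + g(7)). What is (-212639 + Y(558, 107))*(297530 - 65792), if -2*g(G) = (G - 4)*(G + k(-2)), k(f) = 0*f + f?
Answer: -49276536582 + 115869*√606 ≈ -4.9274e+10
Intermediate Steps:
k(f) = f (k(f) = 0 + f = f)
g(G) = -(-4 + G)*(-2 + G)/2 (g(G) = -(G - 4)*(G - 2)/2 = -(-4 + G)*(-2 + G)/2)
Y(Z, h) = √606/2 (Y(Z, h) = √(159 + (-4 + 3*7 - ½*7²)) = √(159 + (-4 + 21 - ½*49)) = √(159 + (-4 + 21 - 49/2)) = √(159 - 15/2) = √(303/2) = √606/2)
(-212639 + Y(558, 107))*(297530 - 65792) = (-212639 + √606/2)*(297530 - 65792) = (-212639 + √606/2)*231738 = -49276536582 + 115869*√606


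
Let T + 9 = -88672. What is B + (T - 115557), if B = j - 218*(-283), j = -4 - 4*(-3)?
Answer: -142536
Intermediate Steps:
T = -88681 (T = -9 - 88672 = -88681)
j = 8 (j = -4 + 12 = 8)
B = 61702 (B = 8 - 218*(-283) = 8 + 61694 = 61702)
B + (T - 115557) = 61702 + (-88681 - 115557) = 61702 - 204238 = -142536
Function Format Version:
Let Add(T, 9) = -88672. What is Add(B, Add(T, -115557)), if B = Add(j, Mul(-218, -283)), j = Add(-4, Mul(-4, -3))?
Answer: -142536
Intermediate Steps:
T = -88681 (T = Add(-9, -88672) = -88681)
j = 8 (j = Add(-4, 12) = 8)
B = 61702 (B = Add(8, Mul(-218, -283)) = Add(8, 61694) = 61702)
Add(B, Add(T, -115557)) = Add(61702, Add(-88681, -115557)) = Add(61702, -204238) = -142536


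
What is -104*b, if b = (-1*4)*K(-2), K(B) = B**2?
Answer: 1664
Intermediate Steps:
b = -16 (b = -1*4*(-2)**2 = -4*4 = -16)
-104*b = -104*(-16) = 1664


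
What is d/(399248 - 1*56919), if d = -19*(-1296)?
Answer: 24624/342329 ≈ 0.071931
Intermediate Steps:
d = 24624
d/(399248 - 1*56919) = 24624/(399248 - 1*56919) = 24624/(399248 - 56919) = 24624/342329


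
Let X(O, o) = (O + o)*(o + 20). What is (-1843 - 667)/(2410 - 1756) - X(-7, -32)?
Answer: -154291/327 ≈ -471.84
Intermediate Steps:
X(O, o) = (20 + o)*(O + o) (X(O, o) = (O + o)*(20 + o) = (20 + o)*(O + o))
(-1843 - 667)/(2410 - 1756) - X(-7, -32) = (-1843 - 667)/(2410 - 1756) - ((-32)² + 20*(-7) + 20*(-32) - 7*(-32)) = -2510/654 - (1024 - 140 - 640 + 224) = -2510*1/654 - 1*468 = -1255/327 - 468 = -154291/327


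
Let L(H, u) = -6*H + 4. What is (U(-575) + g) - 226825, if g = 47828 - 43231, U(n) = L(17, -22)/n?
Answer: -127781002/575 ≈ -2.2223e+5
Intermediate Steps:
L(H, u) = 4 - 6*H
U(n) = -98/n (U(n) = (4 - 6*17)/n = (4 - 102)/n = -98/n)
g = 4597
(U(-575) + g) - 226825 = (-98/(-575) + 4597) - 226825 = (-98*(-1/575) + 4597) - 226825 = (98/575 + 4597) - 226825 = 2643373/575 - 226825 = -127781002/575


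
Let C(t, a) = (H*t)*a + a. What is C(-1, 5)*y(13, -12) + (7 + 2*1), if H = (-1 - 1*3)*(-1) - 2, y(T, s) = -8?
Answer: 49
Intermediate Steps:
H = 2 (H = (-1 - 3)*(-1) - 2 = -4*(-1) - 2 = 4 - 2 = 2)
C(t, a) = a + 2*a*t (C(t, a) = (2*t)*a + a = 2*a*t + a = a + 2*a*t)
C(-1, 5)*y(13, -12) + (7 + 2*1) = (5*(1 + 2*(-1)))*(-8) + (7 + 2*1) = (5*(1 - 2))*(-8) + (7 + 2) = (5*(-1))*(-8) + 9 = -5*(-8) + 9 = 40 + 9 = 49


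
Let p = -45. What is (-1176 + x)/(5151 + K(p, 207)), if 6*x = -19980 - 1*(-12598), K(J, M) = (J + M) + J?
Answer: -7219/15804 ≈ -0.45678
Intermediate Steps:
K(J, M) = M + 2*J
x = -3691/3 (x = (-19980 - 1*(-12598))/6 = (-19980 + 12598)/6 = (⅙)*(-7382) = -3691/3 ≈ -1230.3)
(-1176 + x)/(5151 + K(p, 207)) = (-1176 - 3691/3)/(5151 + (207 + 2*(-45))) = -7219/(3*(5151 + (207 - 90))) = -7219/(3*(5151 + 117)) = -7219/3/5268 = -7219/3*1/5268 = -7219/15804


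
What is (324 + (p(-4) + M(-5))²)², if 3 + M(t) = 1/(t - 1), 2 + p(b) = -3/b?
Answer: 2446786225/20736 ≈ 1.1800e+5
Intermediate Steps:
p(b) = -2 - 3/b
M(t) = -3 + 1/(-1 + t) (M(t) = -3 + 1/(t - 1) = -3 + 1/(-1 + t))
(324 + (p(-4) + M(-5))²)² = (324 + ((-2 - 3/(-4)) + (4 - 3*(-5))/(-1 - 5))²)² = (324 + ((-2 - 3*(-¼)) + (4 + 15)/(-6))²)² = (324 + ((-2 + ¾) - ⅙*19)²)² = (324 + (-5/4 - 19/6)²)² = (324 + (-53/12)²)² = (324 + 2809/144)² = (49465/144)² = 2446786225/20736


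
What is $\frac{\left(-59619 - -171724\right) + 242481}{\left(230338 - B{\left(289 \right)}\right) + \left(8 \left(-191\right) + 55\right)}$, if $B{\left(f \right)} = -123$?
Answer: $\frac{177293}{114494} \approx 1.5485$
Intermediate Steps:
$\frac{\left(-59619 - -171724\right) + 242481}{\left(230338 - B{\left(289 \right)}\right) + \left(8 \left(-191\right) + 55\right)} = \frac{\left(-59619 - -171724\right) + 242481}{\left(230338 - -123\right) + \left(8 \left(-191\right) + 55\right)} = \frac{\left(-59619 + 171724\right) + 242481}{\left(230338 + 123\right) + \left(-1528 + 55\right)} = \frac{112105 + 242481}{230461 - 1473} = \frac{354586}{228988} = 354586 \cdot \frac{1}{228988} = \frac{177293}{114494}$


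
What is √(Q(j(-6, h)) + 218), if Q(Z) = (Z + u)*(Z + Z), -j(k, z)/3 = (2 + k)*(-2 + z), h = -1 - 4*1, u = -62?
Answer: √24746 ≈ 157.31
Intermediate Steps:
h = -5 (h = -1 - 4 = -5)
j(k, z) = -3*(-2 + z)*(2 + k) (j(k, z) = -3*(2 + k)*(-2 + z) = -3*(-2 + z)*(2 + k))
Q(Z) = 2*Z*(-62 + Z) (Q(Z) = (Z - 62)*(Z + Z) = (-62 + Z)*(2*Z) = 2*Z*(-62 + Z))
√(Q(j(-6, h)) + 218) = √(2*(12 - 6*(-5) + 6*(-6) - 3*(-6)*(-5))*(-62 + (12 - 6*(-5) + 6*(-6) - 3*(-6)*(-5))) + 218) = √(2*(12 + 30 - 36 - 90)*(-62 + (12 + 30 - 36 - 90)) + 218) = √(2*(-84)*(-62 - 84) + 218) = √(2*(-84)*(-146) + 218) = √(24528 + 218) = √24746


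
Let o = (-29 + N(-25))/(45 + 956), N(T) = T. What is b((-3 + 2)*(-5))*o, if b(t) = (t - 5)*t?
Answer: 0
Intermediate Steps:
b(t) = t*(-5 + t) (b(t) = (-5 + t)*t = t*(-5 + t))
o = -54/1001 (o = (-29 - 25)/(45 + 956) = -54/1001 ≈ -0.053946)
b((-3 + 2)*(-5))*o = (((-3 + 2)*(-5))*(-5 + (-3 + 2)*(-5)))*(-54/1001) = ((-1*(-5))*(-5 - 1*(-5)))*(-54/1001) = (5*(-5 + 5))*(-54/1001) = (5*0)*(-54/1001) = 0*(-54/1001) = 0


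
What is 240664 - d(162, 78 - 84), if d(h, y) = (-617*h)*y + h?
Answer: -359222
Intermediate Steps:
d(h, y) = h - 617*h*y (d(h, y) = -617*h*y + h = h - 617*h*y)
240664 - d(162, 78 - 84) = 240664 - 162*(1 - 617*(78 - 84)) = 240664 - 162*(1 - 617*(-6)) = 240664 - 162*(1 + 3702) = 240664 - 162*3703 = 240664 - 1*599886 = 240664 - 599886 = -359222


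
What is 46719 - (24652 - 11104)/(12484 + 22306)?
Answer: 812670231/17395 ≈ 46719.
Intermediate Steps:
46719 - (24652 - 11104)/(12484 + 22306) = 46719 - 13548/34790 = 46719 - 1*6774/17395 = 46719 - 6774/17395 = 812670231/17395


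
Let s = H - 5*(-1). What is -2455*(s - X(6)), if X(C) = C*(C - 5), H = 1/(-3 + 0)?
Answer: 9820/3 ≈ 3273.3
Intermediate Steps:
H = -1/3 (H = 1/(-3) = -1/3 ≈ -0.33333)
X(C) = C*(-5 + C)
s = 14/3 (s = -1/3 - 5*(-1) = -1/3 + 5 = 14/3 ≈ 4.6667)
-2455*(s - X(6)) = -2455*(14/3 - 6*(-5 + 6)) = -2455*(14/3 - 6) = -2455*(-4/3) = 9820/3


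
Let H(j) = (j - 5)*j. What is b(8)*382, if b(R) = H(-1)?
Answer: 2292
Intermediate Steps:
H(j) = j*(-5 + j) (H(j) = (-5 + j)*j = j*(-5 + j))
b(R) = 6 (b(R) = -(-5 - 1) = -1*(-6) = 6)
b(8)*382 = 6*382 = 2292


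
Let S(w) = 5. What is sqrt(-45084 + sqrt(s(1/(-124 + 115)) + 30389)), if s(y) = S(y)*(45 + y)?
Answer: sqrt(-405756 + 3*sqrt(275521))/3 ≈ 211.92*I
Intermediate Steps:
s(y) = 225 + 5*y (s(y) = 5*(45 + y) = 225 + 5*y)
sqrt(-45084 + sqrt(s(1/(-124 + 115)) + 30389)) = sqrt(-45084 + sqrt((225 + 5/(-124 + 115)) + 30389)) = sqrt(-45084 + sqrt((225 + 5/(-9)) + 30389)) = sqrt(-45084 + sqrt((225 + 5*(-1/9)) + 30389)) = sqrt(-45084 + sqrt((225 - 5/9) + 30389)) = sqrt(-45084 + sqrt(2020/9 + 30389)) = sqrt(-45084 + sqrt(275521/9)) = sqrt(-45084 + sqrt(275521)/3)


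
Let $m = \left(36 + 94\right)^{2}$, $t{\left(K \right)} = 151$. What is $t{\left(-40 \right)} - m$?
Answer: $-16749$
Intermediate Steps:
$m = 16900$ ($m = 130^{2} = 16900$)
$t{\left(-40 \right)} - m = 151 - 16900 = -16749$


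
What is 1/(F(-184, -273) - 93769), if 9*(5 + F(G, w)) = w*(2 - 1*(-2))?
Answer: -3/281686 ≈ -1.0650e-5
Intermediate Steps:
F(G, w) = -5 + 4*w/9 (F(G, w) = -5 + (w*(2 - 1*(-2)))/9 = -5 + (w*(2 + 2))/9 = -5 + (w*4)/9 = -5 + (4*w)/9 = -5 + 4*w/9)
1/(F(-184, -273) - 93769) = 1/((-5 + (4/9)*(-273)) - 93769) = 1/((-5 - 364/3) - 93769) = 1/(-379/3 - 93769) = 1/(-281686/3) = -3/281686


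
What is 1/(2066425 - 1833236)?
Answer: 1/233189 ≈ 4.2884e-6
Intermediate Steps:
1/(2066425 - 1833236) = 1/233189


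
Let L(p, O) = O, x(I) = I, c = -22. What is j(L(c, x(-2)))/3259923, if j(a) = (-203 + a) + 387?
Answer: 182/3259923 ≈ 5.5830e-5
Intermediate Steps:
j(a) = 184 + a
j(L(c, x(-2)))/3259923 = (184 - 2)/3259923 = 182*(1/3259923) = 182/3259923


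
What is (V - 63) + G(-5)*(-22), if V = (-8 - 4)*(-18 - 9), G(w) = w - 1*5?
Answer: 481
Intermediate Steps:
G(w) = -5 + w (G(w) = w - 5 = -5 + w)
V = 324 (V = -12*(-27) = 324)
(V - 63) + G(-5)*(-22) = (324 - 63) + (-5 - 5)*(-22) = 261 - 10*(-22) = 261 + 220 = 481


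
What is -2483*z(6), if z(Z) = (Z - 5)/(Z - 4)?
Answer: -2483/2 ≈ -1241.5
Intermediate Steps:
z(Z) = (-5 + Z)/(-4 + Z)
-2483*z(6) = -2483*(-5 + 6)/(-4 + 6) = -2483/2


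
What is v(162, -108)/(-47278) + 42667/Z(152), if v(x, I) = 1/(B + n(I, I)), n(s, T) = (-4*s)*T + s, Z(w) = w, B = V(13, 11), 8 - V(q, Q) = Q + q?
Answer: 5897818983027/21010815980 ≈ 280.70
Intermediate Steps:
V(q, Q) = 8 - Q - q (V(q, Q) = 8 - (Q + q) = 8 + (-Q - q) = 8 - Q - q)
B = -16 (B = 8 - 1*11 - 1*13 = 8 - 11 - 13 = -16)
n(s, T) = s - 4*T*s (n(s, T) = -4*T*s + s = s - 4*T*s)
v(x, I) = 1/(-16 + I*(1 - 4*I))
v(162, -108)/(-47278) + 42667/Z(152) = -1/(16 - 108*(-1 + 4*(-108)))/(-47278) + 42667/152 = -1/(16 - 108*(-1 - 432))*(-1/47278) + 42667*(1/152) = -1/(16 - 108*(-433))*(-1/47278) + 42667/152 = -1/(16 + 46764)*(-1/47278) + 42667/152 = -1/46780*(-1/47278) + 42667/152 = 1/2211664840 + 42667/152 = 5897818983027/21010815980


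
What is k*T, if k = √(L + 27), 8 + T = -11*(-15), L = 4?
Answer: 157*√31 ≈ 874.14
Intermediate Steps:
T = 157 (T = -8 - 11*(-15) = -8 + 165 = 157)
k = √31 (k = √(4 + 27) = √31 ≈ 5.5678)
k*T = √31*157 = 157*√31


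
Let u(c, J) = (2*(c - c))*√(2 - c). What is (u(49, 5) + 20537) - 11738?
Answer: 8799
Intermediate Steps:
u(c, J) = 0 (u(c, J) = (2*0)*√(2 - c) = 0*√(2 - c) = 0)
(u(49, 5) + 20537) - 11738 = (0 + 20537) - 11738 = 20537 - 11738 = 8799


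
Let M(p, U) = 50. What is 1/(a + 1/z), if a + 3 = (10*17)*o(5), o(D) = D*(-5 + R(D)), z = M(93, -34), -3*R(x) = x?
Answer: -150/850447 ≈ -0.00017638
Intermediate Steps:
R(x) = -x/3
z = 50
o(D) = D*(-5 - D/3)
a = -17009/3 (a = -3 + (10*17)*(-1/3*5*(15 + 5)) = -3 + 170*(-1/3*5*20) = -3 + 170*(-100/3) = -3 - 17000/3 = -17009/3 ≈ -5669.7)
1/(a + 1/z) = 1/(-17009/3 + 1/50) = 1/(-850447/150) = -150/850447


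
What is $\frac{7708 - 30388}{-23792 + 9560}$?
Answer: $\frac{945}{593} \approx 1.5936$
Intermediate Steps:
$\frac{7708 - 30388}{-23792 + 9560} = - \frac{22680}{-14232} = \left(-22680\right) \left(- \frac{1}{14232}\right) = \frac{945}{593}$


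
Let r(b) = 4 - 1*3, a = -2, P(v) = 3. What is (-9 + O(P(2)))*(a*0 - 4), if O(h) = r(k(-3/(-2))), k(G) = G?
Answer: 32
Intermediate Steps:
r(b) = 1 (r(b) = 4 - 3 = 1)
O(h) = 1
(-9 + O(P(2)))*(a*0 - 4) = (-9 + 1)*(-2*0 - 4) = -8*(0 - 4) = -8*(-4) = 32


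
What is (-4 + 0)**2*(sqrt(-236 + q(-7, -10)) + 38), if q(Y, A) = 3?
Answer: 608 + 16*I*sqrt(233) ≈ 608.0 + 244.23*I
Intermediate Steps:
(-4 + 0)**2*(sqrt(-236 + q(-7, -10)) + 38) = (-4 + 0)**2*(sqrt(-236 + 3) + 38) = (-4)**2*(sqrt(-233) + 38) = 16*(I*sqrt(233) + 38) = 16*(38 + I*sqrt(233)) = 608 + 16*I*sqrt(233)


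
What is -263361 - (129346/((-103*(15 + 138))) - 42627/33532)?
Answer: -139163051769503/528430788 ≈ -2.6335e+5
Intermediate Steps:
-263361 - (129346/((-103*(15 + 138))) - 42627/33532) = -263361 - (129346/((-103*153)) - 42627*1/33532) = -263361 - (129346/(-15759) - 42627/33532) = -263361 - (129346*(-1/15759) - 42627/33532) = -263361 - (-129346/15759 - 42627/33532) = -263361 - 1*(-5008988965/528430788) = -263361 + 5008988965/528430788 = -139163051769503/528430788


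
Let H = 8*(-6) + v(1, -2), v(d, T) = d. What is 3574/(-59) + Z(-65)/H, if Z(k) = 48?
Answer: -170810/2773 ≈ -61.598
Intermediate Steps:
H = -47 (H = 8*(-6) + 1 = -48 + 1 = -47)
3574/(-59) + Z(-65)/H = 3574/(-59) + 48/(-47) = 3574*(-1/59) + 48*(-1/47) = -3574/59 - 48/47 = -170810/2773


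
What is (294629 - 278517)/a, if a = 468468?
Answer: 4028/117117 ≈ 0.034393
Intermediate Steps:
(294629 - 278517)/a = (294629 - 278517)/468468 = 16112*(1/468468) = 4028/117117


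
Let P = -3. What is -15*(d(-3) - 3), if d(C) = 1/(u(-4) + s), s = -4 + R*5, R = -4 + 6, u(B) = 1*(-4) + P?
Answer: 60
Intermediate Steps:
u(B) = -7 (u(B) = 1*(-4) - 3 = -4 - 3 = -7)
R = 2
s = 6 (s = -4 + 2*5 = -4 + 10 = 6)
d(C) = -1 (d(C) = 1/(-7 + 6) = 1/(-1) = -1)
-15*(d(-3) - 3) = -15*(-1 - 3) = -15*(-4) = 60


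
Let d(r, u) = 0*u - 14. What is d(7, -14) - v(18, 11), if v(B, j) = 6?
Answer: -20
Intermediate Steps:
d(r, u) = -14 (d(r, u) = 0 - 14 = -14)
d(7, -14) - v(18, 11) = -14 - 1*6 = -14 - 6 = -20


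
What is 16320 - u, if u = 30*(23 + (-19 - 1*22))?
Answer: 16860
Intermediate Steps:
u = -540 (u = 30*(23 + (-19 - 22)) = 30*(23 - 41) = 30*(-18) = -540)
16320 - u = 16320 - 1*(-540) = 16320 + 540 = 16860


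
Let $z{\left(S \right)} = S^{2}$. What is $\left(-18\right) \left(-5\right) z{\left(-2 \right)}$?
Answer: $360$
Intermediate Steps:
$\left(-18\right) \left(-5\right) z{\left(-2 \right)} = \left(-18\right) \left(-5\right) \left(-2\right)^{2} = 90 \cdot 4 = 360$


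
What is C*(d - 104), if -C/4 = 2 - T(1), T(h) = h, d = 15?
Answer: 356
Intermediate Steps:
C = -4 (C = -4*(2 - 1*1) = -4*(2 - 1) = -4*1 = -4)
C*(d - 104) = -4*(15 - 104) = -4*(-89) = 356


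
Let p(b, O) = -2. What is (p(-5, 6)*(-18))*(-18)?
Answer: -648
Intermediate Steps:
(p(-5, 6)*(-18))*(-18) = -2*(-18)*(-18) = 36*(-18) = -648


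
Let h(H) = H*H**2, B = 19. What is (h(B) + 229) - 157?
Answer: 6931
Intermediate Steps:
h(H) = H**3
(h(B) + 229) - 157 = (19**3 + 229) - 157 = (6859 + 229) - 157 = 7088 - 157 = 6931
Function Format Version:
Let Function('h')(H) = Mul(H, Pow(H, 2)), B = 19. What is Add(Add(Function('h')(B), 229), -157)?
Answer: 6931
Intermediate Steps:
Function('h')(H) = Pow(H, 3)
Add(Add(Function('h')(B), 229), -157) = Add(Add(Pow(19, 3), 229), -157) = Add(Add(6859, 229), -157) = Add(7088, -157) = 6931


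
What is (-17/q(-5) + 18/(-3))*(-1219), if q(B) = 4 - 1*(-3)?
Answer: 71921/7 ≈ 10274.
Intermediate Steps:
q(B) = 7 (q(B) = 4 + 3 = 7)
(-17/q(-5) + 18/(-3))*(-1219) = (-17/7 + 18/(-3))*(-1219) = (-17*⅐ + 18*(-⅓))*(-1219) = (-17/7 - 6)*(-1219) = -59/7*(-1219) = 71921/7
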